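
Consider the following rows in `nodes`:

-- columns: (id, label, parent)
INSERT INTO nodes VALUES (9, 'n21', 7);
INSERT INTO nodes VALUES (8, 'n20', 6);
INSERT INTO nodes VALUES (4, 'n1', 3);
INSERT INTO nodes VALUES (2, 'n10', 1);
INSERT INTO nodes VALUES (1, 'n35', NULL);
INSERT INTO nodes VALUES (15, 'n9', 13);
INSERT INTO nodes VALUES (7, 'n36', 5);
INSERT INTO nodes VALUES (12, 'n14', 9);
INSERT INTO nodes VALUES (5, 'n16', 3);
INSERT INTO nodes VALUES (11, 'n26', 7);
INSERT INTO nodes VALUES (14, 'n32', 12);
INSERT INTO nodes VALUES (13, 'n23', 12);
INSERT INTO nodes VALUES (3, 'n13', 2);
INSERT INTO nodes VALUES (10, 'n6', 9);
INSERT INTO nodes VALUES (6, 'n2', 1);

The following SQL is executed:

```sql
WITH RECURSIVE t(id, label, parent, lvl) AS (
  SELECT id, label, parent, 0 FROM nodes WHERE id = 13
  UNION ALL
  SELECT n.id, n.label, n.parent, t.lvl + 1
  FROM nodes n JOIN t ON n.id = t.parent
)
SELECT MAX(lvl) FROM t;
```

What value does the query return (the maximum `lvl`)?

7

Base: id=13 (n23), parent=12, lvl 0.
Iteration 1: join on id=12 -> n14 (id 12, parent=9, lvl 1).
Iteration 2: join on id=9 -> n21 (id 9, parent=7, lvl 2).
Iteration 3: join on id=7 -> n36 (id 7, parent=5, lvl 3).
Iteration 4: join on id=5 -> n16 (id 5, parent=3, lvl 4).
Iteration 5: join on id=3 -> n13 (id 3, parent=2, lvl 5).
Iteration 6: join on id=2 -> n10 (id 2, parent=1, lvl 6).
Iteration 7: join on id=1 -> n35 (id 1, parent=NULL, lvl 7).
Iteration 8: parent is NULL; no match; recursion stops.
lvl values: 0, 1, 2, 3, 4, 5, 6, 7; the maximum is 7.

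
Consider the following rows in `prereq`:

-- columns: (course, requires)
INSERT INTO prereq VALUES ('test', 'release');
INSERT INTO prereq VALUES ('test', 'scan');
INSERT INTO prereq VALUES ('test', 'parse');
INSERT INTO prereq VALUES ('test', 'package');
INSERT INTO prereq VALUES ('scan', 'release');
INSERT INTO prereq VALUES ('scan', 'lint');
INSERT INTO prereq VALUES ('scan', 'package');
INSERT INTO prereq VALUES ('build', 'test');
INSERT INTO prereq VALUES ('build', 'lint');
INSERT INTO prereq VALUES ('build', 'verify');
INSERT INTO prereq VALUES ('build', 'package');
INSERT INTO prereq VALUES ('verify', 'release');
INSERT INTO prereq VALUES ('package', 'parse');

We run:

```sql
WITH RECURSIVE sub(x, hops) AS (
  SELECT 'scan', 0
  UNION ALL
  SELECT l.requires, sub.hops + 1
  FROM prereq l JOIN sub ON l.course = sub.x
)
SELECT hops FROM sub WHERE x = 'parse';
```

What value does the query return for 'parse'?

Base: (scan, hops=0).
Iteration 1: edges from {scan} -> (lint, hops=1), (package, hops=1), (release, hops=1).
Iteration 2: edges from {lint,package,release} -> (parse, hops=2).
Iteration 3: no outgoing edges from {parse}; recursion stops.

2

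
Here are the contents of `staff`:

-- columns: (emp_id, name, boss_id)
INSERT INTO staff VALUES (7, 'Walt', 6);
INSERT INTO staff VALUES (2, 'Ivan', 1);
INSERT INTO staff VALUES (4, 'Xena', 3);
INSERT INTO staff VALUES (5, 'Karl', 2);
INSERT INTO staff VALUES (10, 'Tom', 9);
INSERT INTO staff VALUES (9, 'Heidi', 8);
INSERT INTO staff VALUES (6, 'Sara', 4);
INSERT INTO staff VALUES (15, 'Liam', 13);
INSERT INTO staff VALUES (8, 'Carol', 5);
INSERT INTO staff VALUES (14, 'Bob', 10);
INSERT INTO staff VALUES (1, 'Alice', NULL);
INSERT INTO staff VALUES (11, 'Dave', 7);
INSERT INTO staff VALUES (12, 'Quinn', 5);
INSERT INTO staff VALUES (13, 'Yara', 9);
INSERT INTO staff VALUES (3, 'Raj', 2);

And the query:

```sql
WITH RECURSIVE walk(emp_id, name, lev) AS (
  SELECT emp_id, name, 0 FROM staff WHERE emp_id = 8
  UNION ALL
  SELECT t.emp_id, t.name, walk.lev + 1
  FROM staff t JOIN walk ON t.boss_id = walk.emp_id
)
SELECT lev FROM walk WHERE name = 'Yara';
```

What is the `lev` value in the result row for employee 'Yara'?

2

Base: emp_id=8 (Carol) at lev 0.
Iteration 1: rows with boss_id in {8} -> Heidi (id 9, lev 1).
Iteration 2: rows with boss_id in {9} -> Tom (id 10, lev 2), Yara (id 13, lev 2).
Iteration 3: rows with boss_id in {10,13} -> Bob (id 14, lev 3), Liam (id 15, lev 3).
Iteration 4: no rows with boss_id in {14,15}; recursion stops.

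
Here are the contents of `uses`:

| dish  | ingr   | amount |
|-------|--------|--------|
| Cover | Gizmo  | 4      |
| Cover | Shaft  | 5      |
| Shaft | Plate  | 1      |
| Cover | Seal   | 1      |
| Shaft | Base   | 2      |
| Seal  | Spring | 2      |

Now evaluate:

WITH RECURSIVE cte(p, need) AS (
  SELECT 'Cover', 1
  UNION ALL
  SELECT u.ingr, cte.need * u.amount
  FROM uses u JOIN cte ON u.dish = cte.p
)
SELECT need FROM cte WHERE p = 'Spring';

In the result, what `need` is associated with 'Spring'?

Base: (Cover, need=1).
Iteration 1: components of {Cover} -> Gizmo = 1*4 = 4, Seal = 1*1 = 1, Shaft = 1*5 = 5.
Iteration 2: components of {Gizmo,Seal,Shaft} -> Base = 5*2 = 10, Plate = 5*1 = 5, Spring = 1*2 = 2.
Iteration 3: no further components; recursion stops.

2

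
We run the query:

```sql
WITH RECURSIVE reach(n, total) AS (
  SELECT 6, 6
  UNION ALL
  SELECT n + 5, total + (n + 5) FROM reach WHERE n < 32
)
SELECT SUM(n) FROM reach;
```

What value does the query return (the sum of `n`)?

147

Base: n=6, total=6.
Iteration 1: 6 < 32 holds -> n = 6 + 5 = 11, total = 6 + 11 = 17.
Iteration 2: 11 < 32 holds -> n = 11 + 5 = 16, total = 17 + 16 = 33.
Iteration 3: 16 < 32 holds -> n = 16 + 5 = 21, total = 33 + 21 = 54.
Iteration 4: 21 < 32 holds -> n = 21 + 5 = 26, total = 54 + 26 = 80.
Iteration 5: 26 < 32 holds -> n = 26 + 5 = 31, total = 80 + 31 = 111.
Iteration 6: 31 < 32 holds -> n = 31 + 5 = 36, total = 111 + 36 = 147.
Iteration 7: 36 < 32 fails; recursion stops.
SUM(n) = 6 + 11 + 16 + 21 + 26 + 31 + 36 = 147.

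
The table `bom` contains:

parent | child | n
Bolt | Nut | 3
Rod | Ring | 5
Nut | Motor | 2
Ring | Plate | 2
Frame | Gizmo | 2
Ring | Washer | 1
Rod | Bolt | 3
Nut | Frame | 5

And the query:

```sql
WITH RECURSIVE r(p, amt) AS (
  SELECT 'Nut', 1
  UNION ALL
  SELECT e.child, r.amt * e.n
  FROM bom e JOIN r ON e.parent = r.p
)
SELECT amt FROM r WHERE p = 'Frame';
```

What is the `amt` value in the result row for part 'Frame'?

Base: (Nut, amt=1).
Iteration 1: components of {Nut} -> Frame = 1*5 = 5, Motor = 1*2 = 2.
Iteration 2: components of {Frame,Motor} -> Gizmo = 5*2 = 10.
Iteration 3: no further components; recursion stops.

5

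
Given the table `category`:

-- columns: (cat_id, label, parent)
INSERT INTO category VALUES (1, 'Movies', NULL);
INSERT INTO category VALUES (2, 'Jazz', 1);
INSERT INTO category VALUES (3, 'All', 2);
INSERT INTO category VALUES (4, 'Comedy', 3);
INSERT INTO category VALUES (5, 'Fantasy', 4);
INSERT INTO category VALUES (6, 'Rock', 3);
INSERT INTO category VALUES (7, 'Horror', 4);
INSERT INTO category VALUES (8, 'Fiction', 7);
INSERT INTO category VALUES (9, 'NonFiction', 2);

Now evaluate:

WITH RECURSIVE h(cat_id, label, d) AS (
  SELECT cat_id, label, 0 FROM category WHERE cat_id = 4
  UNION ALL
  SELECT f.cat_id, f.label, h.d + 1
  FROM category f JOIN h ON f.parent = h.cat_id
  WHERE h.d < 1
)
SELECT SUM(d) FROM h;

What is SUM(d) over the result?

Base: cat_id=4 (Comedy) at d 0.
Iteration 1: rows with parent in {4} -> Fantasy (id 5, d 1), Horror (id 7, d 1).
Iteration 2: d < 1 fails for all current rows; recursion stops.
SUM(d) = 0 + 1 + 1 = 2.

2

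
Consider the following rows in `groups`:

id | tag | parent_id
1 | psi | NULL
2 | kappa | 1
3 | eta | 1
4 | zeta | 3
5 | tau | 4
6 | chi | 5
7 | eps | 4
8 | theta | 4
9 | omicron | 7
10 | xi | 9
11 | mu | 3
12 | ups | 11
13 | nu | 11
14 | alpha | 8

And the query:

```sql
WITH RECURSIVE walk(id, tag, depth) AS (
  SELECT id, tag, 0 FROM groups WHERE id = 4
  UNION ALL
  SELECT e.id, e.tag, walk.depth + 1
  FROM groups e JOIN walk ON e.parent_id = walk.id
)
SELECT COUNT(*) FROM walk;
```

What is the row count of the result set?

8

Base: id=4 (zeta) at depth 0.
Iteration 1: rows with parent_id in {4} -> tau (id 5, depth 1), eps (id 7, depth 1), theta (id 8, depth 1).
Iteration 2: rows with parent_id in {5,7,8} -> chi (id 6, depth 2), omicron (id 9, depth 2), alpha (id 14, depth 2).
Iteration 3: rows with parent_id in {6,9,14} -> xi (id 10, depth 3).
Iteration 4: no rows with parent_id in {10}; recursion stops.
Total rows emitted: 8.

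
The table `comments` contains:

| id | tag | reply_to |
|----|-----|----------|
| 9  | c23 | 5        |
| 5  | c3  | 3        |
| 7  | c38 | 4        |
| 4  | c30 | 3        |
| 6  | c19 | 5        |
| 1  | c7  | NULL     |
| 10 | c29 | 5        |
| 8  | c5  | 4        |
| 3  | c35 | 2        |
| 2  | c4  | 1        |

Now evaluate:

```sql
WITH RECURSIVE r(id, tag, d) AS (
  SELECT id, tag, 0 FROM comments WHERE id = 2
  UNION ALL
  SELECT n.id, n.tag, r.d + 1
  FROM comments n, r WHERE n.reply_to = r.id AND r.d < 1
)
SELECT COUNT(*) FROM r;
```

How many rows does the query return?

Base: id=2 (c4) at d 0.
Iteration 1: rows with reply_to in {2} -> c35 (id 3, d 1).
Iteration 2: d < 1 fails for all current rows; recursion stops.
Total rows emitted: 2.

2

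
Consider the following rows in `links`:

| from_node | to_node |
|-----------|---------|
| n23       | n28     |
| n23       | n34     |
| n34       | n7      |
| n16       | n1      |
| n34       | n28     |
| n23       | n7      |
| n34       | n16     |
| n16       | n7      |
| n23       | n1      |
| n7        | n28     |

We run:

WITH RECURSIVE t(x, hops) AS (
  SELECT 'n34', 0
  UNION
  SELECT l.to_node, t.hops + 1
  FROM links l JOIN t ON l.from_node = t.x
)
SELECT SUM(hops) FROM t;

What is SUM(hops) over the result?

Base: (n34, hops=0).
Iteration 1: edges from {n34} -> (n16, hops=1), (n28, hops=1), (n7, hops=1).
Iteration 2: edges from {n16,n28,n7} -> (n1, hops=2), (n28, hops=2), (n7, hops=2).
Iteration 3: edges from {n1,n28,n7} -> (n28, hops=3).
Iteration 4: no outgoing edges from {n28}; recursion stops.
SUM(hops) = 0 + 1 + 1 + 1 + 2 + 2 + 2 + 3 = 12.

12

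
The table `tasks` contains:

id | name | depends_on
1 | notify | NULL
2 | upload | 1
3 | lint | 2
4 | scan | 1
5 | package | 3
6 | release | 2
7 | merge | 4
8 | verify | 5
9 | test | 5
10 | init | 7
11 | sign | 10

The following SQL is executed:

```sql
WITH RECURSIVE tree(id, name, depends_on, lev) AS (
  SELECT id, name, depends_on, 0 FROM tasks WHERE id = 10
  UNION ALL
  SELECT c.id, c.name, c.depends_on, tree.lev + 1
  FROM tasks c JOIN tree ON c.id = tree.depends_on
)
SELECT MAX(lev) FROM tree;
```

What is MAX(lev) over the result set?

3

Base: id=10 (init), depends_on=7, lev 0.
Iteration 1: join on id=7 -> merge (id 7, depends_on=4, lev 1).
Iteration 2: join on id=4 -> scan (id 4, depends_on=1, lev 2).
Iteration 3: join on id=1 -> notify (id 1, depends_on=NULL, lev 3).
Iteration 4: depends_on is NULL; no match; recursion stops.
lev values: 0, 1, 2, 3; the maximum is 3.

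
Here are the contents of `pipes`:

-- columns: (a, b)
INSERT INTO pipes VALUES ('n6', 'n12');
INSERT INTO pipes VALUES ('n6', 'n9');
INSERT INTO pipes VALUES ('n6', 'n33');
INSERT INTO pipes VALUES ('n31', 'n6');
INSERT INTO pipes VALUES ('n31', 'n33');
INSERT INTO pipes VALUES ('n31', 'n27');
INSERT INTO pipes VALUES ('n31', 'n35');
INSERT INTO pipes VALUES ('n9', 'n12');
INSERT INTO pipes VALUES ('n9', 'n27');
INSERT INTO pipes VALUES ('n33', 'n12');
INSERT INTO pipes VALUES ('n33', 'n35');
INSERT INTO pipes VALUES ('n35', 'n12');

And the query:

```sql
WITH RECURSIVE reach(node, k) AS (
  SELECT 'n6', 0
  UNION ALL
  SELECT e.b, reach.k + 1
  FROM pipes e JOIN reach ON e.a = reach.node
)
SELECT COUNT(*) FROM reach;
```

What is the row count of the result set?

9

Base: (n6, k=0).
Iteration 1: edges from {n6} -> (n12, k=1), (n33, k=1), (n9, k=1).
Iteration 2: edges from {n12,n33,n9} -> (n12, k=2) x2, (n27, k=2), (n35, k=2). [UNION ALL keeps all 4 new rows, including repeats]
Iteration 3: edges from {n12,n27,n35} -> (n12, k=3).
Iteration 4: no outgoing edges from {n12}; recursion stops.
Total rows emitted: 9.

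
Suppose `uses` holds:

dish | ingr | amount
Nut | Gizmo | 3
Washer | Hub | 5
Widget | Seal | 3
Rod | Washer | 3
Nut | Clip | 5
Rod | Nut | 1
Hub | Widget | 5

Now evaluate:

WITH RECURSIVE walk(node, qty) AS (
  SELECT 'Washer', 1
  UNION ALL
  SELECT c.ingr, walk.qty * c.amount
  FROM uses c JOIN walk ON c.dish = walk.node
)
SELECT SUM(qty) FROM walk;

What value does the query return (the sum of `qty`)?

106

Base: (Washer, qty=1).
Iteration 1: components of {Washer} -> Hub = 1*5 = 5.
Iteration 2: components of {Hub} -> Widget = 5*5 = 25.
Iteration 3: components of {Widget} -> Seal = 25*3 = 75.
Iteration 4: no further components; recursion stops.
SUM(qty) = 1 + 5 + 25 + 75 = 106.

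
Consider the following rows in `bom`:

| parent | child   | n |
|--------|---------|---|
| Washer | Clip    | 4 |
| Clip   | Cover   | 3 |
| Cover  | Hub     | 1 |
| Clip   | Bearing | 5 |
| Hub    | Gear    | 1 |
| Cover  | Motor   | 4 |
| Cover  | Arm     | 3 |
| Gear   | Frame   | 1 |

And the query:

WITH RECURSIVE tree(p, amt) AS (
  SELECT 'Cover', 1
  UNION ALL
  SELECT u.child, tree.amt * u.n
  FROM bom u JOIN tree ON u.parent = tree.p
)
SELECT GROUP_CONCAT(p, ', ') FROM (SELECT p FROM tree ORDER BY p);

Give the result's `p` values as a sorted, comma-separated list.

Arm, Cover, Frame, Gear, Hub, Motor

Base: (Cover, amt=1).
Iteration 1: components of {Cover} -> Arm = 1*3 = 3, Hub = 1*1 = 1, Motor = 1*4 = 4.
Iteration 2: components of {Arm,Hub,Motor} -> Gear = 1*1 = 1.
Iteration 3: components of {Gear} -> Frame = 1*1 = 1.
Iteration 4: no further components; recursion stops.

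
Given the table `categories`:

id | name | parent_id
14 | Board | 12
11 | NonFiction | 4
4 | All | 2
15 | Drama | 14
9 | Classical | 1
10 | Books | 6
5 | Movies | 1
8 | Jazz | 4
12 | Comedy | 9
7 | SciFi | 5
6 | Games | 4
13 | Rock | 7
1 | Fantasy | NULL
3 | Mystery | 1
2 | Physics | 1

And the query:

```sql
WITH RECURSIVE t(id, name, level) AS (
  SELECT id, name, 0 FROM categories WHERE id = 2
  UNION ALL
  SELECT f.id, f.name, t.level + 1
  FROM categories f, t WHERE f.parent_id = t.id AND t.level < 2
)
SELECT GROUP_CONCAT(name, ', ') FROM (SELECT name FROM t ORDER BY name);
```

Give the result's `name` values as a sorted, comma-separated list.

All, Games, Jazz, NonFiction, Physics

Base: id=2 (Physics) at level 0.
Iteration 1: rows with parent_id in {2} -> All (id 4, level 1).
Iteration 2: rows with parent_id in {4} -> Games (id 6, level 2), Jazz (id 8, level 2), NonFiction (id 11, level 2).
Iteration 3: level < 2 fails for all current rows; recursion stops.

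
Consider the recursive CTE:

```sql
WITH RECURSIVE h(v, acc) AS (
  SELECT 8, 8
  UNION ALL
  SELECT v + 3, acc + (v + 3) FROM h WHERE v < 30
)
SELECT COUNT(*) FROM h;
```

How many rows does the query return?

9

Base: v=8, acc=8.
Iteration 1: 8 < 30 holds -> v = 8 + 3 = 11, acc = 8 + 11 = 19.
Iteration 2: 11 < 30 holds -> v = 11 + 3 = 14, acc = 19 + 14 = 33.
Iteration 3: 14 < 30 holds -> v = 14 + 3 = 17, acc = 33 + 17 = 50.
Iteration 4: 17 < 30 holds -> v = 17 + 3 = 20, acc = 50 + 20 = 70.
Iteration 5: 20 < 30 holds -> v = 20 + 3 = 23, acc = 70 + 23 = 93.
Iteration 6: 23 < 30 holds -> v = 23 + 3 = 26, acc = 93 + 26 = 119.
Iteration 7: 26 < 30 holds -> v = 26 + 3 = 29, acc = 119 + 29 = 148.
Iteration 8: 29 < 30 holds -> v = 29 + 3 = 32, acc = 148 + 32 = 180.
Iteration 9: 32 < 30 fails; recursion stops.
Total rows emitted: 9.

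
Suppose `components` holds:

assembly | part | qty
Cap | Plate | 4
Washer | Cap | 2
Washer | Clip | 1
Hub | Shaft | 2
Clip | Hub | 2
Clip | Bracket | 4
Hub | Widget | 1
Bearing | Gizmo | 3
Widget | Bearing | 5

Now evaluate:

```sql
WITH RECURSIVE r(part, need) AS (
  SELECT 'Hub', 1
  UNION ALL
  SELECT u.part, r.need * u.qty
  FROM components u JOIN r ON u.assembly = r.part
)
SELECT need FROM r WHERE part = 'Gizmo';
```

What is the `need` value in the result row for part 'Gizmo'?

Base: (Hub, need=1).
Iteration 1: components of {Hub} -> Shaft = 1*2 = 2, Widget = 1*1 = 1.
Iteration 2: components of {Shaft,Widget} -> Bearing = 1*5 = 5.
Iteration 3: components of {Bearing} -> Gizmo = 5*3 = 15.
Iteration 4: no further components; recursion stops.

15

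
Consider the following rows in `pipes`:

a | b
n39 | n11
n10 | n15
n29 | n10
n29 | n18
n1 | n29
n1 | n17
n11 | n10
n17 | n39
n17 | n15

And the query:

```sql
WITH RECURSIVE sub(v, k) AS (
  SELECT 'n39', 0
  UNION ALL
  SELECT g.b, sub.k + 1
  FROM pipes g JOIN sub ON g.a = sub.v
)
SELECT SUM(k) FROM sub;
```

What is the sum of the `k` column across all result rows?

6

Base: (n39, k=0).
Iteration 1: edges from {n39} -> (n11, k=1).
Iteration 2: edges from {n11} -> (n10, k=2).
Iteration 3: edges from {n10} -> (n15, k=3).
Iteration 4: no outgoing edges from {n15}; recursion stops.
SUM(k) = 0 + 1 + 2 + 3 = 6.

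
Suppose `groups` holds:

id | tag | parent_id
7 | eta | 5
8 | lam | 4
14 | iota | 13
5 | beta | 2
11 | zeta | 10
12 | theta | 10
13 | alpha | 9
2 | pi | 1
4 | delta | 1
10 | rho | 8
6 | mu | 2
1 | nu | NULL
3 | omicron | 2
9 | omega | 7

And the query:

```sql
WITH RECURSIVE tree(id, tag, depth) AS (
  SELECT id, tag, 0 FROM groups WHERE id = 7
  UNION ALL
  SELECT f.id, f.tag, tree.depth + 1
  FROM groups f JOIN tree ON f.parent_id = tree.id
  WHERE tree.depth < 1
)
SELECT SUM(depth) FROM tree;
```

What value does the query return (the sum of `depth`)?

Base: id=7 (eta) at depth 0.
Iteration 1: rows with parent_id in {7} -> omega (id 9, depth 1).
Iteration 2: depth < 1 fails for all current rows; recursion stops.
SUM(depth) = 0 + 1 = 1.

1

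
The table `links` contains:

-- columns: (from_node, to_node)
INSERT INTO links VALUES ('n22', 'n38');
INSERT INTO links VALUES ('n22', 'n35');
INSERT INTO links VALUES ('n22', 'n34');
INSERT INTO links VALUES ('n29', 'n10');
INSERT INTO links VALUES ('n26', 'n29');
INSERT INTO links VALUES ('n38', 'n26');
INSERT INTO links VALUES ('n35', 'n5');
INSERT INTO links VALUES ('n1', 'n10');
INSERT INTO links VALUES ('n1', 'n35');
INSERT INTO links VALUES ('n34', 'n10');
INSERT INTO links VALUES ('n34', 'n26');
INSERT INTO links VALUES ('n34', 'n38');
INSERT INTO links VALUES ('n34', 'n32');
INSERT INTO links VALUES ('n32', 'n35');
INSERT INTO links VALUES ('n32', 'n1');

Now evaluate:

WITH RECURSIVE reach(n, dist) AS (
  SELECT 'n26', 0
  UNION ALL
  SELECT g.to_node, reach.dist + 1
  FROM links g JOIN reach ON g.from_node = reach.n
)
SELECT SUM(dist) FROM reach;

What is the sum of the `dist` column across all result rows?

Base: (n26, dist=0).
Iteration 1: edges from {n26} -> (n29, dist=1).
Iteration 2: edges from {n29} -> (n10, dist=2).
Iteration 3: no outgoing edges from {n10}; recursion stops.
SUM(dist) = 0 + 1 + 2 = 3.

3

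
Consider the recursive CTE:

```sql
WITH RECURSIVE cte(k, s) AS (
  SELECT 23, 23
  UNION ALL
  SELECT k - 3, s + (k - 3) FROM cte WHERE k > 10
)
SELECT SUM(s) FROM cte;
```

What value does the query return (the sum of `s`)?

Base: k=23, s=23.
Iteration 1: 23 > 10 holds -> k = 23 - 3 = 20, s = 23 + 20 = 43.
Iteration 2: 20 > 10 holds -> k = 20 - 3 = 17, s = 43 + 17 = 60.
Iteration 3: 17 > 10 holds -> k = 17 - 3 = 14, s = 60 + 14 = 74.
Iteration 4: 14 > 10 holds -> k = 14 - 3 = 11, s = 74 + 11 = 85.
Iteration 5: 11 > 10 holds -> k = 11 - 3 = 8, s = 85 + 8 = 93.
Iteration 6: 8 > 10 fails; recursion stops.
SUM(s) = 23 + 43 + 60 + 74 + 85 + 93 = 378.

378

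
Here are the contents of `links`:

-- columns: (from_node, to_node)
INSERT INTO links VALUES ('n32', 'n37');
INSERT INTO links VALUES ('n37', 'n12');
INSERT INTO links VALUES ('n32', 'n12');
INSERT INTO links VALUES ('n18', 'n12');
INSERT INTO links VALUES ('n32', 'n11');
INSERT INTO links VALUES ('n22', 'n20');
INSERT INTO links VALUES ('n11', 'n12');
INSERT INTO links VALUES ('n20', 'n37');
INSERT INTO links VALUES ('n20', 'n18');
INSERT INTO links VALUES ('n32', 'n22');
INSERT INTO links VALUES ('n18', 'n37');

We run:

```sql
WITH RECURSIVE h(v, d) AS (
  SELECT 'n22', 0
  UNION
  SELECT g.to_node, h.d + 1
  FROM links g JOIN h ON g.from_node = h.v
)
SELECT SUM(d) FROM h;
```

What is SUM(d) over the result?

Base: (n22, d=0).
Iteration 1: edges from {n22} -> (n20, d=1).
Iteration 2: edges from {n20} -> (n18, d=2), (n37, d=2).
Iteration 3: edges from {n18,n37} -> (n12, d=3), (n37, d=3). [UNION drops 1 duplicate row(s)]
Iteration 4: edges from {n12,n37} -> (n12, d=4).
Iteration 5: no outgoing edges from {n12}; recursion stops.
SUM(d) = 0 + 1 + 2 + 2 + 3 + 3 + 4 = 15.

15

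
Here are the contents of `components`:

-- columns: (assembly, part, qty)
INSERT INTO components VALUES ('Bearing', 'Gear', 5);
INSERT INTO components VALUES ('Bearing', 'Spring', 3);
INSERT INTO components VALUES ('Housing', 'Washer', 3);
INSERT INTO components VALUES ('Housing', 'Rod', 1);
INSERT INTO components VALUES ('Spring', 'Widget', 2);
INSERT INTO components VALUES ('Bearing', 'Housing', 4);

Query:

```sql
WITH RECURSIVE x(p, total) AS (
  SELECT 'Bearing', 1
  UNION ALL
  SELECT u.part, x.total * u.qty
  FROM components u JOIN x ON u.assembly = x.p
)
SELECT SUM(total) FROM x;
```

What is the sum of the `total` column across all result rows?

35

Base: (Bearing, total=1).
Iteration 1: components of {Bearing} -> Gear = 1*5 = 5, Housing = 1*4 = 4, Spring = 1*3 = 3.
Iteration 2: components of {Gear,Housing,Spring} -> Rod = 4*1 = 4, Washer = 4*3 = 12, Widget = 3*2 = 6.
Iteration 3: no further components; recursion stops.
SUM(total) = 1 + 4 + 5 + 3 + 4 + 12 + 6 = 35.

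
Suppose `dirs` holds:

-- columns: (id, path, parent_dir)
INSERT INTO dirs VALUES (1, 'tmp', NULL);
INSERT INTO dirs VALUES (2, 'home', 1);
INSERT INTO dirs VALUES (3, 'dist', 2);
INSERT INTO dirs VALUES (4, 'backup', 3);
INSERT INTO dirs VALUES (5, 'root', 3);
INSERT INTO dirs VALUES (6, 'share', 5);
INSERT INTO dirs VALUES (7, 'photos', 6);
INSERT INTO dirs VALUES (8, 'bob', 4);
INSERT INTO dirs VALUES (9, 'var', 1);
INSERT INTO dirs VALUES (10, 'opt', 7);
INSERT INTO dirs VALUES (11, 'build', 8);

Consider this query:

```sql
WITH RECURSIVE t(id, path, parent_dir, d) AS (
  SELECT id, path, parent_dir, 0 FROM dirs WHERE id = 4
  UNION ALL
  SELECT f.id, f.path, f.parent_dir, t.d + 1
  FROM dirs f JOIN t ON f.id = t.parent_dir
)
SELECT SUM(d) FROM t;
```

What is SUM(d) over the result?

6

Base: id=4 (backup), parent_dir=3, d 0.
Iteration 1: join on id=3 -> dist (id 3, parent_dir=2, d 1).
Iteration 2: join on id=2 -> home (id 2, parent_dir=1, d 2).
Iteration 3: join on id=1 -> tmp (id 1, parent_dir=NULL, d 3).
Iteration 4: parent_dir is NULL; no match; recursion stops.
SUM(d) = 0 + 1 + 2 + 3 = 6.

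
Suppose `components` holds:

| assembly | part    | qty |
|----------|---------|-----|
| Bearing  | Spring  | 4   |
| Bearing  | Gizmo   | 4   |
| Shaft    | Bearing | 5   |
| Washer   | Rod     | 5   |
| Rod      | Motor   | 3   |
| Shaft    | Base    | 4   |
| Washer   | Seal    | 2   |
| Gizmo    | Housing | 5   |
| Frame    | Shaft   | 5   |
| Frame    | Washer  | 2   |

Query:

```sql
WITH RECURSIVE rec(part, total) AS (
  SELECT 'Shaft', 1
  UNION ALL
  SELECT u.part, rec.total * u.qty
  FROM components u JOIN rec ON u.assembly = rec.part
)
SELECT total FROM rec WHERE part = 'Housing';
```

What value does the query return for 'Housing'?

Base: (Shaft, total=1).
Iteration 1: components of {Shaft} -> Base = 1*4 = 4, Bearing = 1*5 = 5.
Iteration 2: components of {Base,Bearing} -> Gizmo = 5*4 = 20, Spring = 5*4 = 20.
Iteration 3: components of {Gizmo,Spring} -> Housing = 20*5 = 100.
Iteration 4: no further components; recursion stops.

100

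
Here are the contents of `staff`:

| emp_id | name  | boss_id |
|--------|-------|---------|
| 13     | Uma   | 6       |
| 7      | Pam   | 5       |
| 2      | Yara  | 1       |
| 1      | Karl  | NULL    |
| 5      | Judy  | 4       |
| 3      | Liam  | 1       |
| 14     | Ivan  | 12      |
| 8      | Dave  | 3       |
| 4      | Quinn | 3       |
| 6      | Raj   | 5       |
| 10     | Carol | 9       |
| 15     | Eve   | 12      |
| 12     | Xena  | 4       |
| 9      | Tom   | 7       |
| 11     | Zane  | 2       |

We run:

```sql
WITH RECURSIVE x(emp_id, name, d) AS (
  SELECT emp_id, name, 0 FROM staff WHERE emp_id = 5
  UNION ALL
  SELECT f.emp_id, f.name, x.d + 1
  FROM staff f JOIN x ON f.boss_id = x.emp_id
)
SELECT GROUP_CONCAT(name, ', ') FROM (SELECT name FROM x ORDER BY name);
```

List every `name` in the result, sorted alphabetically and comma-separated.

Base: emp_id=5 (Judy) at d 0.
Iteration 1: rows with boss_id in {5} -> Raj (id 6, d 1), Pam (id 7, d 1).
Iteration 2: rows with boss_id in {6,7} -> Tom (id 9, d 2), Uma (id 13, d 2).
Iteration 3: rows with boss_id in {9,13} -> Carol (id 10, d 3).
Iteration 4: no rows with boss_id in {10}; recursion stops.

Carol, Judy, Pam, Raj, Tom, Uma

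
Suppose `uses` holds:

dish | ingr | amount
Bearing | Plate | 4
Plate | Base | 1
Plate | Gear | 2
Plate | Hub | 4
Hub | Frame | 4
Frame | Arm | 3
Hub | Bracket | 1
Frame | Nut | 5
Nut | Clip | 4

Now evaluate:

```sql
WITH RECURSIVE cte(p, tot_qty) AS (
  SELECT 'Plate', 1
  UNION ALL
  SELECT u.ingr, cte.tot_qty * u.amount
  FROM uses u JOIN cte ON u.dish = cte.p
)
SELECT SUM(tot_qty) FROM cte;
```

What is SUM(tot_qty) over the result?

Base: (Plate, tot_qty=1).
Iteration 1: components of {Plate} -> Base = 1*1 = 1, Gear = 1*2 = 2, Hub = 1*4 = 4.
Iteration 2: components of {Base,Gear,Hub} -> Bracket = 4*1 = 4, Frame = 4*4 = 16.
Iteration 3: components of {Bracket,Frame} -> Arm = 16*3 = 48, Nut = 16*5 = 80.
Iteration 4: components of {Arm,Nut} -> Clip = 80*4 = 320.
Iteration 5: no further components; recursion stops.
SUM(tot_qty) = 1 + 1 + 2 + 4 + 16 + 4 + 48 + 80 + 320 = 476.

476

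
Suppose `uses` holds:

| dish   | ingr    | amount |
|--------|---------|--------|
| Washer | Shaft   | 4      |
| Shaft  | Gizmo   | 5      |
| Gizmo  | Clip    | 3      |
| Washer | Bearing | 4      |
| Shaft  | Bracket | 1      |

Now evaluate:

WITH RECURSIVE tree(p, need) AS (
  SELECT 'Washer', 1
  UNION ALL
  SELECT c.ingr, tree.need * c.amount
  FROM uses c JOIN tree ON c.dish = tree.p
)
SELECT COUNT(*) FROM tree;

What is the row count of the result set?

Base: (Washer, need=1).
Iteration 1: components of {Washer} -> Bearing = 1*4 = 4, Shaft = 1*4 = 4.
Iteration 2: components of {Bearing,Shaft} -> Bracket = 4*1 = 4, Gizmo = 4*5 = 20.
Iteration 3: components of {Bracket,Gizmo} -> Clip = 20*3 = 60.
Iteration 4: no further components; recursion stops.
Total rows emitted: 6.

6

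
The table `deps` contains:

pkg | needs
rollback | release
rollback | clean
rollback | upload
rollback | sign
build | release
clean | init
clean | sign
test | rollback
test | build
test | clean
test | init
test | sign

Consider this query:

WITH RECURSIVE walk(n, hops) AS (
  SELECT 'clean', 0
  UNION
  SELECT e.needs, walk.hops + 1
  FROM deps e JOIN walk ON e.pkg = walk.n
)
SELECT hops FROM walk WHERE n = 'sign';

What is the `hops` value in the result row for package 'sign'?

Base: (clean, hops=0).
Iteration 1: edges from {clean} -> (init, hops=1), (sign, hops=1).
Iteration 2: no outgoing edges from {init,sign}; recursion stops.

1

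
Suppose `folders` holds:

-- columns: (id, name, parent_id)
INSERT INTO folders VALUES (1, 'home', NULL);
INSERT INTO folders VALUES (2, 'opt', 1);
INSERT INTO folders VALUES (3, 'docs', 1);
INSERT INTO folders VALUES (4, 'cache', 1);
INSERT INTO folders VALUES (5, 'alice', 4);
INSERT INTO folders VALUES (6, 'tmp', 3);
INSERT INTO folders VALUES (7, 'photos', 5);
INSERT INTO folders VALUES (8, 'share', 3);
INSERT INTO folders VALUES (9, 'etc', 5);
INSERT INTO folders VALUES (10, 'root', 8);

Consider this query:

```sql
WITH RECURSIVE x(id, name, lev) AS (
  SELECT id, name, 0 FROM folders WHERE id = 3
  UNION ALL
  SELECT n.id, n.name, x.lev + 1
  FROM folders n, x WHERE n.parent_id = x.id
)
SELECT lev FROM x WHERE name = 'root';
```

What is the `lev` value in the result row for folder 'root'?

2

Base: id=3 (docs) at lev 0.
Iteration 1: rows with parent_id in {3} -> tmp (id 6, lev 1), share (id 8, lev 1).
Iteration 2: rows with parent_id in {6,8} -> root (id 10, lev 2).
Iteration 3: no rows with parent_id in {10}; recursion stops.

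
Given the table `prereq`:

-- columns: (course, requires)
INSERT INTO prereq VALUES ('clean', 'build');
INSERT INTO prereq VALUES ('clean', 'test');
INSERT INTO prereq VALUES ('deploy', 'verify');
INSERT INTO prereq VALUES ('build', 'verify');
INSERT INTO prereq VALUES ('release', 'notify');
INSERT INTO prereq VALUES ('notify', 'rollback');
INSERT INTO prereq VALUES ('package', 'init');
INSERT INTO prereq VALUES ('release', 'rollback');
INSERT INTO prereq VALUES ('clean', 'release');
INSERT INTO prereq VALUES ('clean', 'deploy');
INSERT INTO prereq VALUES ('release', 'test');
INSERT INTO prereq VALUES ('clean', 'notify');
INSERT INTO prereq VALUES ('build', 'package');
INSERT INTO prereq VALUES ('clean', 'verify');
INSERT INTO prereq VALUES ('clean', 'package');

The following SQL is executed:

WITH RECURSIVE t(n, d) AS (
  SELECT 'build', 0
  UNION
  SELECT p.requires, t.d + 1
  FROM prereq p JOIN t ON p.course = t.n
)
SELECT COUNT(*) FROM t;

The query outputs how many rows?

Base: (build, d=0).
Iteration 1: edges from {build} -> (package, d=1), (verify, d=1).
Iteration 2: edges from {package,verify} -> (init, d=2).
Iteration 3: no outgoing edges from {init}; recursion stops.
Total rows emitted: 4.

4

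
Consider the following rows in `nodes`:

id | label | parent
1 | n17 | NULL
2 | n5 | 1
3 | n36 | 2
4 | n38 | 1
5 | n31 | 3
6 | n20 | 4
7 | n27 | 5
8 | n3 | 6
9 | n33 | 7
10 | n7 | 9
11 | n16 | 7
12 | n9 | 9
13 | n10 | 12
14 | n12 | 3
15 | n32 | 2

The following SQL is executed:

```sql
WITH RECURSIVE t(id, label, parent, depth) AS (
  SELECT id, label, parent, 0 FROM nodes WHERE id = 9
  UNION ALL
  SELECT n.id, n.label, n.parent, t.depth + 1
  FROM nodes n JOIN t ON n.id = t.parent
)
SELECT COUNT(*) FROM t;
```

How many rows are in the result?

6

Base: id=9 (n33), parent=7, depth 0.
Iteration 1: join on id=7 -> n27 (id 7, parent=5, depth 1).
Iteration 2: join on id=5 -> n31 (id 5, parent=3, depth 2).
Iteration 3: join on id=3 -> n36 (id 3, parent=2, depth 3).
Iteration 4: join on id=2 -> n5 (id 2, parent=1, depth 4).
Iteration 5: join on id=1 -> n17 (id 1, parent=NULL, depth 5).
Iteration 6: parent is NULL; no match; recursion stops.
Total rows emitted: 6.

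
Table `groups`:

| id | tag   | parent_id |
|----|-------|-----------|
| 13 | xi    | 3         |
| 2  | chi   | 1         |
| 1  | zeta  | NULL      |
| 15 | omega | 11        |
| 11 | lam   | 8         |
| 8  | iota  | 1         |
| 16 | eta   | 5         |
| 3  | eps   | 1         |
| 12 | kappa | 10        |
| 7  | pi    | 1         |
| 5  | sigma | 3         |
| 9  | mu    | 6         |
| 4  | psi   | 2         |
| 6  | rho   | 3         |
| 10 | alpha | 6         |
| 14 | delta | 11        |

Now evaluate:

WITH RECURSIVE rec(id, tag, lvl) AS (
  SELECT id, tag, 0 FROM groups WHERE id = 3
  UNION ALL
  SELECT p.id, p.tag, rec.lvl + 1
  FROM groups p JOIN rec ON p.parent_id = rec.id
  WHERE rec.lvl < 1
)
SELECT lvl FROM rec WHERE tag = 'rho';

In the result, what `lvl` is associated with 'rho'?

1

Base: id=3 (eps) at lvl 0.
Iteration 1: rows with parent_id in {3} -> sigma (id 5, lvl 1), rho (id 6, lvl 1), xi (id 13, lvl 1).
Iteration 2: lvl < 1 fails for all current rows; recursion stops.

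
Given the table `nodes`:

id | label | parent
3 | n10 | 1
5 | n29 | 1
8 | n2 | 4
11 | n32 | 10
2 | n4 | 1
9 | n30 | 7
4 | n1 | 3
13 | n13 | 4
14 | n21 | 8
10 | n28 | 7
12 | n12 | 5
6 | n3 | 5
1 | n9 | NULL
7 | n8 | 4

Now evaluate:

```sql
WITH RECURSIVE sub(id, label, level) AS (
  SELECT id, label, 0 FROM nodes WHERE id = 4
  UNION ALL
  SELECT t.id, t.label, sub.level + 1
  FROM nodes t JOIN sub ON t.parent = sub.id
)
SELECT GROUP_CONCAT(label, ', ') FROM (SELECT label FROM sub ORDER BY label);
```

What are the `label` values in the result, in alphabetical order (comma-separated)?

n1, n13, n2, n21, n28, n30, n32, n8

Base: id=4 (n1) at level 0.
Iteration 1: rows with parent in {4} -> n8 (id 7, level 1), n2 (id 8, level 1), n13 (id 13, level 1).
Iteration 2: rows with parent in {7,8,13} -> n30 (id 9, level 2), n28 (id 10, level 2), n21 (id 14, level 2).
Iteration 3: rows with parent in {9,10,14} -> n32 (id 11, level 3).
Iteration 4: no rows with parent in {11}; recursion stops.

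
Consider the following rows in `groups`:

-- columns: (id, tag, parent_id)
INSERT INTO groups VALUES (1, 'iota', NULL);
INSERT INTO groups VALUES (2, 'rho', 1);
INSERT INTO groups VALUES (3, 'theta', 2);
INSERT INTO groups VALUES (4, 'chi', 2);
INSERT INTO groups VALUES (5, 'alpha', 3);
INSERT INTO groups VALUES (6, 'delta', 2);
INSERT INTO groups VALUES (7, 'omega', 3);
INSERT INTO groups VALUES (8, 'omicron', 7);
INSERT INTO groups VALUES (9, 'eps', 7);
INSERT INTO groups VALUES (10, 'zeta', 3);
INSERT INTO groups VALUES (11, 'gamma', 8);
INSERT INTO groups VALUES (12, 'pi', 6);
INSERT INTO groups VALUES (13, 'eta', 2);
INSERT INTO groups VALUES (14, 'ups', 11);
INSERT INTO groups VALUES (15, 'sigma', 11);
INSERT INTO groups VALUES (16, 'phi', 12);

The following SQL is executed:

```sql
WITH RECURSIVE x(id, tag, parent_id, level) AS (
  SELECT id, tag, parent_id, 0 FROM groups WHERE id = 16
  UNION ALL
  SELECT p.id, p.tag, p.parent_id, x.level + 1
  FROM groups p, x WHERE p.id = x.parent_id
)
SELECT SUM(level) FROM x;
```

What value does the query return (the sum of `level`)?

Base: id=16 (phi), parent_id=12, level 0.
Iteration 1: join on id=12 -> pi (id 12, parent_id=6, level 1).
Iteration 2: join on id=6 -> delta (id 6, parent_id=2, level 2).
Iteration 3: join on id=2 -> rho (id 2, parent_id=1, level 3).
Iteration 4: join on id=1 -> iota (id 1, parent_id=NULL, level 4).
Iteration 5: parent_id is NULL; no match; recursion stops.
SUM(level) = 0 + 1 + 2 + 3 + 4 = 10.

10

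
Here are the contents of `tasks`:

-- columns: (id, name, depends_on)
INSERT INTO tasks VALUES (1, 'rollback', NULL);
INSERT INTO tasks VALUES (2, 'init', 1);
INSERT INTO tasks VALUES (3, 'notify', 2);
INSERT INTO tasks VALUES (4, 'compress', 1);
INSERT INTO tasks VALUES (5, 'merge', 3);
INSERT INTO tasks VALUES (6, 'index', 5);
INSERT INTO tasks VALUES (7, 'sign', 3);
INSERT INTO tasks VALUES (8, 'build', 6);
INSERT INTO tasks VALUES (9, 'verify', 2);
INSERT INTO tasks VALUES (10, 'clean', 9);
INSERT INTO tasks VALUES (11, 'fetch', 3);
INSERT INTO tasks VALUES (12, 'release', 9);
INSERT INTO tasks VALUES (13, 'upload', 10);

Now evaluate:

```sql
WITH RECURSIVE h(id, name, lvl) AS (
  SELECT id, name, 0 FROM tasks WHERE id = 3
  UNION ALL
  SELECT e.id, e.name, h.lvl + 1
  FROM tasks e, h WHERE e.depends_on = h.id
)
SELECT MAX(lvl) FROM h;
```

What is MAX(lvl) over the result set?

3

Base: id=3 (notify) at lvl 0.
Iteration 1: rows with depends_on in {3} -> merge (id 5, lvl 1), sign (id 7, lvl 1), fetch (id 11, lvl 1).
Iteration 2: rows with depends_on in {5,7,11} -> index (id 6, lvl 2).
Iteration 3: rows with depends_on in {6} -> build (id 8, lvl 3).
Iteration 4: no rows with depends_on in {8}; recursion stops.
lvl values: 0, 1, 1, 1, 2, 3; the maximum is 3.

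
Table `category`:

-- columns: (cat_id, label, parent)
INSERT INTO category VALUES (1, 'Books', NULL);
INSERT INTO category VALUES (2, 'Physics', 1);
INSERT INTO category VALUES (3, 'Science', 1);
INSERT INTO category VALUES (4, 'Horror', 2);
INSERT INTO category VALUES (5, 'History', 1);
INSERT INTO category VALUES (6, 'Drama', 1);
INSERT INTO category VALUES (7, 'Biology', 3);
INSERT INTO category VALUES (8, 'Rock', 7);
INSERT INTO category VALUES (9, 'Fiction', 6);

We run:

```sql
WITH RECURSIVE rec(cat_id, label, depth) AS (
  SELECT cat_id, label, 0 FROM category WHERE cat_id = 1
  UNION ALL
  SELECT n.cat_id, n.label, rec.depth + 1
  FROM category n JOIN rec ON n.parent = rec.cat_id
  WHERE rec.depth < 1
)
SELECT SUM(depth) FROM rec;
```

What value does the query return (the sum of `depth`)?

Base: cat_id=1 (Books) at depth 0.
Iteration 1: rows with parent in {1} -> Physics (id 2, depth 1), Science (id 3, depth 1), History (id 5, depth 1), Drama (id 6, depth 1).
Iteration 2: depth < 1 fails for all current rows; recursion stops.
SUM(depth) = 0 + 1 + 1 + 1 + 1 = 4.

4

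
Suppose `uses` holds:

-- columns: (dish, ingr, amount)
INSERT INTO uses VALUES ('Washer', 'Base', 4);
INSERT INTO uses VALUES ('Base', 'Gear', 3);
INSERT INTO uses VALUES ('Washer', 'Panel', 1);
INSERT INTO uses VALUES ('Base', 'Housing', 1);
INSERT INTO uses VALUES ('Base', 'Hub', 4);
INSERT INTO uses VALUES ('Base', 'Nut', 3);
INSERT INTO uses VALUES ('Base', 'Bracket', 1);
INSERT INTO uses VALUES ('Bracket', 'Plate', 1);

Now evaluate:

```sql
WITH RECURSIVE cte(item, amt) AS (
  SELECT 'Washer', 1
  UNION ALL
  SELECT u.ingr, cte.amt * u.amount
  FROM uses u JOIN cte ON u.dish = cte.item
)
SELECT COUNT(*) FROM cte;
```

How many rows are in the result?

9

Base: (Washer, amt=1).
Iteration 1: components of {Washer} -> Base = 1*4 = 4, Panel = 1*1 = 1.
Iteration 2: components of {Base,Panel} -> Bracket = 4*1 = 4, Gear = 4*3 = 12, Housing = 4*1 = 4, Hub = 4*4 = 16, Nut = 4*3 = 12.
Iteration 3: components of {Bracket,Gear,Housing,Hub,Nut} -> Plate = 4*1 = 4.
Iteration 4: no further components; recursion stops.
Total rows emitted: 9.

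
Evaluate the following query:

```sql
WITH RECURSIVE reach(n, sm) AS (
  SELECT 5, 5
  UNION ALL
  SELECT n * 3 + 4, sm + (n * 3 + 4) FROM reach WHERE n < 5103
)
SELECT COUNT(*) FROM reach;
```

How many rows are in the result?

Base: n=5, sm=5.
Iteration 1: 5 < 5103 holds -> n = 5 * 3 + 4 = 19, sm = 5 + 19 = 24.
Iteration 2: 19 < 5103 holds -> n = 19 * 3 + 4 = 61, sm = 24 + 61 = 85.
Iteration 3: 61 < 5103 holds -> n = 61 * 3 + 4 = 187, sm = 85 + 187 = 272.
Iteration 4: 187 < 5103 holds -> n = 187 * 3 + 4 = 565, sm = 272 + 565 = 837.
Iteration 5: 565 < 5103 holds -> n = 565 * 3 + 4 = 1699, sm = 837 + 1699 = 2536.
Iteration 6: 1699 < 5103 holds -> n = 1699 * 3 + 4 = 5101, sm = 2536 + 5101 = 7637.
Iteration 7: 5101 < 5103 holds -> n = 5101 * 3 + 4 = 15307, sm = 7637 + 15307 = 22944.
Iteration 8: 15307 < 5103 fails; recursion stops.
Total rows emitted: 8.

8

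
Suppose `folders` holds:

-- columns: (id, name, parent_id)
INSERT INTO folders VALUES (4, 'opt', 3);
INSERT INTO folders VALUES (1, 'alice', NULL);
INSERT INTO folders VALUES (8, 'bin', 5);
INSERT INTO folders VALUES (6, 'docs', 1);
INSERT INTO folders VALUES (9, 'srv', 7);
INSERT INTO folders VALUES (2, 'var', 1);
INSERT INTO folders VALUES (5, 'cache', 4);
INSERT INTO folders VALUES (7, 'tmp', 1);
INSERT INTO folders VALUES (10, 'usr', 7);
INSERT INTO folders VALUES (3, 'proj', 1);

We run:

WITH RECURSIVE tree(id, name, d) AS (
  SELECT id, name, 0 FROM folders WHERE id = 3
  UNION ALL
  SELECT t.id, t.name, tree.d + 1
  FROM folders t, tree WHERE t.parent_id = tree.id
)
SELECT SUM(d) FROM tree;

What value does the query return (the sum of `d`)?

Base: id=3 (proj) at d 0.
Iteration 1: rows with parent_id in {3} -> opt (id 4, d 1).
Iteration 2: rows with parent_id in {4} -> cache (id 5, d 2).
Iteration 3: rows with parent_id in {5} -> bin (id 8, d 3).
Iteration 4: no rows with parent_id in {8}; recursion stops.
SUM(d) = 0 + 1 + 2 + 3 = 6.

6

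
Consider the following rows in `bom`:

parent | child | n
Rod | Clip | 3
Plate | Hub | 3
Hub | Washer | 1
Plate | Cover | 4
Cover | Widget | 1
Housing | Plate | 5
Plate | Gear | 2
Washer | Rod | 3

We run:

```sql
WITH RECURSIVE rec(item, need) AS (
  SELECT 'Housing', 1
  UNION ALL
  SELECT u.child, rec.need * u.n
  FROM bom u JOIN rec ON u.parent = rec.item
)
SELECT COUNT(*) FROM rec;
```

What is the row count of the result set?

Base: (Housing, need=1).
Iteration 1: components of {Housing} -> Plate = 1*5 = 5.
Iteration 2: components of {Plate} -> Cover = 5*4 = 20, Gear = 5*2 = 10, Hub = 5*3 = 15.
Iteration 3: components of {Cover,Gear,Hub} -> Washer = 15*1 = 15, Widget = 20*1 = 20.
Iteration 4: components of {Washer,Widget} -> Rod = 15*3 = 45.
Iteration 5: components of {Rod} -> Clip = 45*3 = 135.
Iteration 6: no further components; recursion stops.
Total rows emitted: 9.

9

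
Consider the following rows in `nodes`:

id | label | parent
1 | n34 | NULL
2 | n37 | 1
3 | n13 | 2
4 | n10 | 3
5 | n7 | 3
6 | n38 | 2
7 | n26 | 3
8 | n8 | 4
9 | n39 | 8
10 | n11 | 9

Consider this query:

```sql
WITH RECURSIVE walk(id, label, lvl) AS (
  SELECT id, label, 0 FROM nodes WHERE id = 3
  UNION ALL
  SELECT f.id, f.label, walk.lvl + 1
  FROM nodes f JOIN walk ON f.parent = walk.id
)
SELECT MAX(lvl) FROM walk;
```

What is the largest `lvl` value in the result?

Base: id=3 (n13) at lvl 0.
Iteration 1: rows with parent in {3} -> n10 (id 4, lvl 1), n7 (id 5, lvl 1), n26 (id 7, lvl 1).
Iteration 2: rows with parent in {4,5,7} -> n8 (id 8, lvl 2).
Iteration 3: rows with parent in {8} -> n39 (id 9, lvl 3).
Iteration 4: rows with parent in {9} -> n11 (id 10, lvl 4).
Iteration 5: no rows with parent in {10}; recursion stops.
lvl values: 0, 1, 1, 1, 2, 3, 4; the maximum is 4.

4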